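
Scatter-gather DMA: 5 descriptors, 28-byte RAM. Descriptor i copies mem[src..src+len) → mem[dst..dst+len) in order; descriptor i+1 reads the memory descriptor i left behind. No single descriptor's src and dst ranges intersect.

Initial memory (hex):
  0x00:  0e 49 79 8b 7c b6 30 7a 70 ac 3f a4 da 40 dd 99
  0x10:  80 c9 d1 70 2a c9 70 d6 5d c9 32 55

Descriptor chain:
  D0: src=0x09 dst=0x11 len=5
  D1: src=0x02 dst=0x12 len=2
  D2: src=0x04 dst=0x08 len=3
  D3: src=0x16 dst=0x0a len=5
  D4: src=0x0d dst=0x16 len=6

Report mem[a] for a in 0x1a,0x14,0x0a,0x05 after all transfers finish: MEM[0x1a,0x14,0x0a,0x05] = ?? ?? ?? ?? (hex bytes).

  after D0: wrote 5B at 0x11 = ac3fa4da40
  after D1: wrote 2B at 0x12 = 798b
  after D2: wrote 3B at 0x08 = 7cb630
  after D3: wrote 5B at 0x0a = 70d65dc932
  after D4: wrote 6B at 0x16 = c9329980ac79
query mem[0x1a]=0xac, mem[0x14]=0xda, mem[0x0a]=0x70, mem[0x05]=0xb6

MEM[0x1a,0x14,0x0a,0x05] = ac da 70 b6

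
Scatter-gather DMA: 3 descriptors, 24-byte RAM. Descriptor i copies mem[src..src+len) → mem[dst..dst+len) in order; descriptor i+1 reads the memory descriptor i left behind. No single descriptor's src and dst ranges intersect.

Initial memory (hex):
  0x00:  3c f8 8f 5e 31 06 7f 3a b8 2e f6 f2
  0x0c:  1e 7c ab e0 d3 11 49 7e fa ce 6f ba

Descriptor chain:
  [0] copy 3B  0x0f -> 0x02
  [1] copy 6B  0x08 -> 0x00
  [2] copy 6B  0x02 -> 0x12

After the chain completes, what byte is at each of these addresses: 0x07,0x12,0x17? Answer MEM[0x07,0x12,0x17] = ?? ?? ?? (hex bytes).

  after D0: wrote 3B at 0x02 = e0d311
  after D1: wrote 6B at 0x00 = b82ef6f21e7c
  after D2: wrote 6B at 0x12 = f6f21e7c7f3a
query mem[0x07]=0x3a, mem[0x12]=0xf6, mem[0x17]=0x3a

MEM[0x07,0x12,0x17] = 3a f6 3a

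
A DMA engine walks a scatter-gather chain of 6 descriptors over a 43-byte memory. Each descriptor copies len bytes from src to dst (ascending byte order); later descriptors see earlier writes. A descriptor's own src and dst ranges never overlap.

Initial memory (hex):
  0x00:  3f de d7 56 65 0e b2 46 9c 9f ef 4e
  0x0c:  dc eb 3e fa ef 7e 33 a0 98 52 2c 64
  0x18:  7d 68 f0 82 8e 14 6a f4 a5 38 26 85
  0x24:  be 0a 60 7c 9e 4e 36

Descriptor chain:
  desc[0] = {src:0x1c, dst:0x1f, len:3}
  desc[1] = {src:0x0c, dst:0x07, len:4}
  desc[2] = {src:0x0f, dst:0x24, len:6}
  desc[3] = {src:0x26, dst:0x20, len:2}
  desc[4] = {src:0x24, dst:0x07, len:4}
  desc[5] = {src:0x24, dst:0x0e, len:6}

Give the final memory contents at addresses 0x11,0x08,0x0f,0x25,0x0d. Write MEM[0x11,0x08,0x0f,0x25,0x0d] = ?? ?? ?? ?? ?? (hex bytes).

MEM[0x11,0x08,0x0f,0x25,0x0d] = 33 ef ef ef eb

D0: mem[0x1f..0x21] <- [8e 14 6a]
D1: mem[0x07..0x0a] <- [dc eb 3e fa]
D2: mem[0x24..0x29] <- [fa ef 7e 33 a0 98]
D3: mem[0x20..0x21] <- [7e 33]
D4: mem[0x07..0x0a] <- [fa ef 7e 33]
D5: mem[0x0e..0x13] <- [fa ef 7e 33 a0 98]
query mem[0x11]=0x33, mem[0x08]=0xef, mem[0x0f]=0xef, mem[0x25]=0xef, mem[0x0d]=0xeb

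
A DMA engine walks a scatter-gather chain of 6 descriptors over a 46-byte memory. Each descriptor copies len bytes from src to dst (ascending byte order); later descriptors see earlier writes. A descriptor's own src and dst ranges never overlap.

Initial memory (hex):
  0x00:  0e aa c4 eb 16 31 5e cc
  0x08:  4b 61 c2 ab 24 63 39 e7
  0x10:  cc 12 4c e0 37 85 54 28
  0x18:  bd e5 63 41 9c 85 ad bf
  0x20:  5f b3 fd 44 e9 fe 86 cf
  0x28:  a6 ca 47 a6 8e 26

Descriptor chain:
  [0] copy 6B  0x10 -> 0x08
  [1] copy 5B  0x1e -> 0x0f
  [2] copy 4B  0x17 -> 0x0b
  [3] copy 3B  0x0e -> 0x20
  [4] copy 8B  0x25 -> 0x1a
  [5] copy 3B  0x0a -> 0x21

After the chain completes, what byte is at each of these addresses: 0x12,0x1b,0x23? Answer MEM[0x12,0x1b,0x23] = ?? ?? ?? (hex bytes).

MEM[0x12,0x1b,0x23] = b3 86 bd

[0] 0x10->0x08 len=6 : cc 12 4c e0 37 85
[1] 0x1e->0x0f len=5 : ad bf 5f b3 fd
[2] 0x17->0x0b len=4 : 28 bd e5 63
[3] 0x0e->0x20 len=3 : 63 ad bf
[4] 0x25->0x1a len=8 : fe 86 cf a6 ca 47 a6 8e
[5] 0x0a->0x21 len=3 : 4c 28 bd
query mem[0x12]=0xb3, mem[0x1b]=0x86, mem[0x23]=0xbd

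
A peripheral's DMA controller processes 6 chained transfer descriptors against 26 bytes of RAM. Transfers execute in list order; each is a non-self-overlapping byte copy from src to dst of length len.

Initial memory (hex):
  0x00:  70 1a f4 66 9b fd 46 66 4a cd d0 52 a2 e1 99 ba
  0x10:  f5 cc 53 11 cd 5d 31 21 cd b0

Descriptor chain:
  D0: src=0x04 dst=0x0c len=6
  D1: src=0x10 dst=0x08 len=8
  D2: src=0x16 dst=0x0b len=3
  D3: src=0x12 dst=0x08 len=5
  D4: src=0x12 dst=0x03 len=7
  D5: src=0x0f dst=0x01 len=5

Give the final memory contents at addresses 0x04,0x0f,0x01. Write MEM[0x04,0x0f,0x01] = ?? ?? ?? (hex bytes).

[0] 0x04->0x0c len=6 : 9b fd 46 66 4a cd
[1] 0x10->0x08 len=8 : 4a cd 53 11 cd 5d 31 21
[2] 0x16->0x0b len=3 : 31 21 cd
[3] 0x12->0x08 len=5 : 53 11 cd 5d 31
[4] 0x12->0x03 len=7 : 53 11 cd 5d 31 21 cd
[5] 0x0f->0x01 len=5 : 21 4a cd 53 11
query mem[0x04]=0x53, mem[0x0f]=0x21, mem[0x01]=0x21

MEM[0x04,0x0f,0x01] = 53 21 21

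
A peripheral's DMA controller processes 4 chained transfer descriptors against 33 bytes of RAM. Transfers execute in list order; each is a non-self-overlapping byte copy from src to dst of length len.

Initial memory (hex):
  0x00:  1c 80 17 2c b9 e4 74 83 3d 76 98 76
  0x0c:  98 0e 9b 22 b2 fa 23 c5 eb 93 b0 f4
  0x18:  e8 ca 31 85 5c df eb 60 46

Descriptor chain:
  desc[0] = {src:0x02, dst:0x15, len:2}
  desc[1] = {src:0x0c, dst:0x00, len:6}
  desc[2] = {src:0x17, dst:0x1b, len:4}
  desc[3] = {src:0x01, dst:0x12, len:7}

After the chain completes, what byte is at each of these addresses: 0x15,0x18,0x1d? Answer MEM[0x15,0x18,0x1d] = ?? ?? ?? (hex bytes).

MEM[0x15,0x18,0x1d] = b2 83 ca

D0: mem[0x15..0x16] <- [17 2c]
D1: mem[0x00..0x05] <- [98 0e 9b 22 b2 fa]
D2: mem[0x1b..0x1e] <- [f4 e8 ca 31]
D3: mem[0x12..0x18] <- [0e 9b 22 b2 fa 74 83]
query mem[0x15]=0xb2, mem[0x18]=0x83, mem[0x1d]=0xca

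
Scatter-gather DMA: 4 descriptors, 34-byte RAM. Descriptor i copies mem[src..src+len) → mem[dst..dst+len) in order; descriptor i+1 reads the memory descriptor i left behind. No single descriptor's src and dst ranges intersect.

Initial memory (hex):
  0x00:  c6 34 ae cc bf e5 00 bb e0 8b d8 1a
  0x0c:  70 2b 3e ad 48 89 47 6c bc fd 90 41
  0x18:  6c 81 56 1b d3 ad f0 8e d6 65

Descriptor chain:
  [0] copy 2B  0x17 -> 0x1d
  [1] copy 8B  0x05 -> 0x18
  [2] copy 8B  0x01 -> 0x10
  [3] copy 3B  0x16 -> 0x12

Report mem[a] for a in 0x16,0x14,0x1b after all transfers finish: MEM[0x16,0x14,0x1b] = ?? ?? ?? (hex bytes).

#0 dst[0x1d+2] := {0x41,0x6c}
#1 dst[0x18+8] := {0xe5,0x00,0xbb,0xe0,0x8b,0xd8,0x1a,0x70}
#2 dst[0x10+8] := {0x34,0xae,0xcc,0xbf,0xe5,0x00,0xbb,0xe0}
#3 dst[0x12+3] := {0xbb,0xe0,0xe5}
query mem[0x16]=0xbb, mem[0x14]=0xe5, mem[0x1b]=0xe0

MEM[0x16,0x14,0x1b] = bb e5 e0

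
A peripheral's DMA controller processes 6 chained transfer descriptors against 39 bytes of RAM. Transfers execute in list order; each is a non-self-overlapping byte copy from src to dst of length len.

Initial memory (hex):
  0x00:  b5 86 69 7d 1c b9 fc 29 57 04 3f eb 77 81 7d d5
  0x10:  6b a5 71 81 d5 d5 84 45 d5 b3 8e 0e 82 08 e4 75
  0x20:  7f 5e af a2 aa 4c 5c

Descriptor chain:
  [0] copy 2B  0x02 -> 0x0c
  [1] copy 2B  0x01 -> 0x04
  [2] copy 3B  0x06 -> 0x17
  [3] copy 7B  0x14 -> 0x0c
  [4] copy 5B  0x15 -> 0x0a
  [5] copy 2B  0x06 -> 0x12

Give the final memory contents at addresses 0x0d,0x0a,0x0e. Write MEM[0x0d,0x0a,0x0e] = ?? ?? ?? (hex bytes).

MEM[0x0d,0x0a,0x0e] = 29 d5 57

#0 dst[0x0c+2] := {0x69,0x7d}
#1 dst[0x04+2] := {0x86,0x69}
#2 dst[0x17+3] := {0xfc,0x29,0x57}
#3 dst[0x0c+7] := {0xd5,0xd5,0x84,0xfc,0x29,0x57,0x8e}
#4 dst[0x0a+5] := {0xd5,0x84,0xfc,0x29,0x57}
#5 dst[0x12+2] := {0xfc,0x29}
query mem[0x0d]=0x29, mem[0x0a]=0xd5, mem[0x0e]=0x57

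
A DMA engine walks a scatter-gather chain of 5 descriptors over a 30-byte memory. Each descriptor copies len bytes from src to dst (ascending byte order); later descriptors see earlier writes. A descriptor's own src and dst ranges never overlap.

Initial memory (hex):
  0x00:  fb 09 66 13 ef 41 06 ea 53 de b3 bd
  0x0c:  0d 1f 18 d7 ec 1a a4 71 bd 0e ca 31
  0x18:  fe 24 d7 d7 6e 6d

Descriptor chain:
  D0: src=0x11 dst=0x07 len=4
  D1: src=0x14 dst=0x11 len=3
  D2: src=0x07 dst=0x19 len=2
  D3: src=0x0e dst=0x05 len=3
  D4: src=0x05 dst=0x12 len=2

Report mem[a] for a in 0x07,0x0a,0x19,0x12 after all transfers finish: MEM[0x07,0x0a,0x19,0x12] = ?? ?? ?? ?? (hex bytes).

MEM[0x07,0x0a,0x19,0x12] = ec bd 1a 18

[0] 0x11->0x07 len=4 : 1a a4 71 bd
[1] 0x14->0x11 len=3 : bd 0e ca
[2] 0x07->0x19 len=2 : 1a a4
[3] 0x0e->0x05 len=3 : 18 d7 ec
[4] 0x05->0x12 len=2 : 18 d7
query mem[0x07]=0xec, mem[0x0a]=0xbd, mem[0x19]=0x1a, mem[0x12]=0x18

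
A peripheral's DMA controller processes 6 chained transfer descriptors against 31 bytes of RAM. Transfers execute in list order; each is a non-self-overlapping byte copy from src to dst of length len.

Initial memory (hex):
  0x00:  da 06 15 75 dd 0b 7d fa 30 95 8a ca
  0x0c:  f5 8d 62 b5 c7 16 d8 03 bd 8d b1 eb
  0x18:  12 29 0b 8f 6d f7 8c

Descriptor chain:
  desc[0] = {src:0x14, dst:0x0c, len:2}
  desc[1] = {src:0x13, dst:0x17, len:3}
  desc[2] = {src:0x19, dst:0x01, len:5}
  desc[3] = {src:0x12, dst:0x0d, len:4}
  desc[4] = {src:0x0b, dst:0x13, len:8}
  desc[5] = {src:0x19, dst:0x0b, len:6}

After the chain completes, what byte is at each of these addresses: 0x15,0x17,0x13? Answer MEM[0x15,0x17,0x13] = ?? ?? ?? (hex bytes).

MEM[0x15,0x17,0x13] = d8 bd ca

  after D0: wrote 2B at 0x0c = bd8d
  after D1: wrote 3B at 0x17 = 03bd8d
  after D2: wrote 5B at 0x01 = 8d0b8f6df7
  after D3: wrote 4B at 0x0d = d803bd8d
  after D4: wrote 8B at 0x13 = cabdd803bd8d16d8
  after D5: wrote 6B at 0x0b = 16d88f6df78c
query mem[0x15]=0xd8, mem[0x17]=0xbd, mem[0x13]=0xca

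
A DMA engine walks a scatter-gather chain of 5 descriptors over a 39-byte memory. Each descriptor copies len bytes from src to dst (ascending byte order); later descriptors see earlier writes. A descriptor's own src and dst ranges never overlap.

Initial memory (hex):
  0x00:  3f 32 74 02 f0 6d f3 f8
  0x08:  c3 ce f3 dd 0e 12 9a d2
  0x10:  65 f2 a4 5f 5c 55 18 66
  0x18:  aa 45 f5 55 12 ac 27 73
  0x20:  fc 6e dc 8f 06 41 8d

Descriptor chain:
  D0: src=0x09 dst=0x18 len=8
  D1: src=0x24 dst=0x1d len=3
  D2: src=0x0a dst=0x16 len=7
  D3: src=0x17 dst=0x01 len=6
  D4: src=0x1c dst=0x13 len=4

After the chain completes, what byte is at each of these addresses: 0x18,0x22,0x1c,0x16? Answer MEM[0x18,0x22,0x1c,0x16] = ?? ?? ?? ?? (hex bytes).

D0: mem[0x18..0x1f] <- [ce f3 dd 0e 12 9a d2 65]
D1: mem[0x1d..0x1f] <- [06 41 8d]
D2: mem[0x16..0x1c] <- [f3 dd 0e 12 9a d2 65]
D3: mem[0x01..0x06] <- [dd 0e 12 9a d2 65]
D4: mem[0x13..0x16] <- [65 06 41 8d]
query mem[0x18]=0x0e, mem[0x22]=0xdc, mem[0x1c]=0x65, mem[0x16]=0x8d

MEM[0x18,0x22,0x1c,0x16] = 0e dc 65 8d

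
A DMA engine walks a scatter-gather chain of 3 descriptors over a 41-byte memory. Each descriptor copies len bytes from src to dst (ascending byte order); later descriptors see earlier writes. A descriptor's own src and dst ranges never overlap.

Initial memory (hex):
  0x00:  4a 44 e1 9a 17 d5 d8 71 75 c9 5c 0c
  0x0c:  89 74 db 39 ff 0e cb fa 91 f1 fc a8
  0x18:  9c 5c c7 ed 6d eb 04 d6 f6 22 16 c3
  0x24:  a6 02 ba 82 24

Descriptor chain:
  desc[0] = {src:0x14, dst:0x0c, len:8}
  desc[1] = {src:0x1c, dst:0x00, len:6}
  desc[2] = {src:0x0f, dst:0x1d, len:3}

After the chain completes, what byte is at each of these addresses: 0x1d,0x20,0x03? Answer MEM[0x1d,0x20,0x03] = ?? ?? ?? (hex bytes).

D0: mem[0x0c..0x13] <- [91 f1 fc a8 9c 5c c7 ed]
D1: mem[0x00..0x05] <- [6d eb 04 d6 f6 22]
D2: mem[0x1d..0x1f] <- [a8 9c 5c]
query mem[0x1d]=0xa8, mem[0x20]=0xf6, mem[0x03]=0xd6

MEM[0x1d,0x20,0x03] = a8 f6 d6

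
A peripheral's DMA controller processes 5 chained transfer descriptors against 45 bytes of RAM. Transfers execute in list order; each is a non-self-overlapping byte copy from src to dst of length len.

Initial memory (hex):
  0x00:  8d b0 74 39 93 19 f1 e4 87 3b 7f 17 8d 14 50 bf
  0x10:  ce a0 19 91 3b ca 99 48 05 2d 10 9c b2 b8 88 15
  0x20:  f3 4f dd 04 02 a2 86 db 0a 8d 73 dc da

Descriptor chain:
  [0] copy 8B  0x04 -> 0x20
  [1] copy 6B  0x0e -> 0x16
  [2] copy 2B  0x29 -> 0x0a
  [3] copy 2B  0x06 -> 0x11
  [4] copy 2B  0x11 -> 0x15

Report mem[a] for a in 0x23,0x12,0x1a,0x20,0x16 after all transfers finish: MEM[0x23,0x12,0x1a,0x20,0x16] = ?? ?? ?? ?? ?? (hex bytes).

MEM[0x23,0x12,0x1a,0x20,0x16] = e4 e4 19 93 e4

#0 dst[0x20+8] := {0x93,0x19,0xf1,0xe4,0x87,0x3b,0x7f,0x17}
#1 dst[0x16+6] := {0x50,0xbf,0xce,0xa0,0x19,0x91}
#2 dst[0x0a+2] := {0x8d,0x73}
#3 dst[0x11+2] := {0xf1,0xe4}
#4 dst[0x15+2] := {0xf1,0xe4}
query mem[0x23]=0xe4, mem[0x12]=0xe4, mem[0x1a]=0x19, mem[0x20]=0x93, mem[0x16]=0xe4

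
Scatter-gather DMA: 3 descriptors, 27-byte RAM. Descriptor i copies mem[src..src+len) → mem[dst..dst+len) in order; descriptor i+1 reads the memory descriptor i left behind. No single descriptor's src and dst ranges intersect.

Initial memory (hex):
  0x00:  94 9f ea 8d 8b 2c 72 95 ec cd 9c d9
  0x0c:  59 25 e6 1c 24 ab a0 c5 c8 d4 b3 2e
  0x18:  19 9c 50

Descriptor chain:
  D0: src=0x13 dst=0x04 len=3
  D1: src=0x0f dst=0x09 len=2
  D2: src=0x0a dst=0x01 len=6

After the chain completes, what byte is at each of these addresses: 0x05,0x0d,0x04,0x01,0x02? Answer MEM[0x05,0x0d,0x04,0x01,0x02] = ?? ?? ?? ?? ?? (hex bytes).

MEM[0x05,0x0d,0x04,0x01,0x02] = e6 25 25 24 d9

[0] 0x13->0x04 len=3 : c5 c8 d4
[1] 0x0f->0x09 len=2 : 1c 24
[2] 0x0a->0x01 len=6 : 24 d9 59 25 e6 1c
query mem[0x05]=0xe6, mem[0x0d]=0x25, mem[0x04]=0x25, mem[0x01]=0x24, mem[0x02]=0xd9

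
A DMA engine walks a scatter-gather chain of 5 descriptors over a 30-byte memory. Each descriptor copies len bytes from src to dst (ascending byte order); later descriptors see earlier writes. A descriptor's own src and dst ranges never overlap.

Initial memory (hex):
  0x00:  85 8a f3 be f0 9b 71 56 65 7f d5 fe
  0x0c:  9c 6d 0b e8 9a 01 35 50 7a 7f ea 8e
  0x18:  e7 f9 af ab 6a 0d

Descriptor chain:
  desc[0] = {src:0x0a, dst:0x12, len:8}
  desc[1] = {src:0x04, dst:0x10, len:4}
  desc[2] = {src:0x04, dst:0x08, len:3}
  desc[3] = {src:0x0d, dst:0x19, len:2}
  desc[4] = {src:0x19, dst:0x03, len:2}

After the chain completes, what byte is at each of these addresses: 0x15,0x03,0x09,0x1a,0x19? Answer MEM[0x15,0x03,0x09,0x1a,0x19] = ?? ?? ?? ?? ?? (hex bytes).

MEM[0x15,0x03,0x09,0x1a,0x19] = 6d 6d 9b 0b 6d

D0: mem[0x12..0x19] <- [d5 fe 9c 6d 0b e8 9a 01]
D1: mem[0x10..0x13] <- [f0 9b 71 56]
D2: mem[0x08..0x0a] <- [f0 9b 71]
D3: mem[0x19..0x1a] <- [6d 0b]
D4: mem[0x03..0x04] <- [6d 0b]
query mem[0x15]=0x6d, mem[0x03]=0x6d, mem[0x09]=0x9b, mem[0x1a]=0x0b, mem[0x19]=0x6d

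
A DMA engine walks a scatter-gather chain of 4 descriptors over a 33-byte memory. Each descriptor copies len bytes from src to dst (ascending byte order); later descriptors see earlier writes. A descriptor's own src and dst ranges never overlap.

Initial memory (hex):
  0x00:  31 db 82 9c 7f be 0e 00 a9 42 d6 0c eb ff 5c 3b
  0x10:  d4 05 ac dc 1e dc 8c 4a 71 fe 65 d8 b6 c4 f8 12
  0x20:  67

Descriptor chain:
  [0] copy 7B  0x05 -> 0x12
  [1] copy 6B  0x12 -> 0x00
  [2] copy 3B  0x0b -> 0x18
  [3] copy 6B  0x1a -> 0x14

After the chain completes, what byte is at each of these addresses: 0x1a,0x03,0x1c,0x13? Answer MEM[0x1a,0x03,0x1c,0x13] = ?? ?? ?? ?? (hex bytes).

MEM[0x1a,0x03,0x1c,0x13] = ff a9 b6 0e

D0: mem[0x12..0x18] <- [be 0e 00 a9 42 d6 0c]
D1: mem[0x00..0x05] <- [be 0e 00 a9 42 d6]
D2: mem[0x18..0x1a] <- [0c eb ff]
D3: mem[0x14..0x19] <- [ff d8 b6 c4 f8 12]
query mem[0x1a]=0xff, mem[0x03]=0xa9, mem[0x1c]=0xb6, mem[0x13]=0x0e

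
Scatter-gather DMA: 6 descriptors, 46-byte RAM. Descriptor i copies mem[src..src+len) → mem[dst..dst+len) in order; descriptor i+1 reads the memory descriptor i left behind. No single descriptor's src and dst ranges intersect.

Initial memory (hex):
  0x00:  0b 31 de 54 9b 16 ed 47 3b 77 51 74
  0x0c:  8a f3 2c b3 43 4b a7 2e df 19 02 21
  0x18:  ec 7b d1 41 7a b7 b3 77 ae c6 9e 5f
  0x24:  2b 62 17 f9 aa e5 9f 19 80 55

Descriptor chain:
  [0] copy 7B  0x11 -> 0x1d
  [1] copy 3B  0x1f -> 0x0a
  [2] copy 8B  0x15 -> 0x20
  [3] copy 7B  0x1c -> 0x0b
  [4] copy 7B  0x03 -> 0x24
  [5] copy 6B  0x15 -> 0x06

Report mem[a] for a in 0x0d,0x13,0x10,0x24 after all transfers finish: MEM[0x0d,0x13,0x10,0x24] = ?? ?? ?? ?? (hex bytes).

MEM[0x0d,0x13,0x10,0x24] = a7 2e 02 54

  after D0: wrote 7B at 0x1d = 4ba72edf190221
  after D1: wrote 3B at 0x0a = 2edf19
  after D2: wrote 8B at 0x20 = 190221ec7bd1417a
  after D3: wrote 7B at 0x0b = 7a4ba72e190221
  after D4: wrote 7B at 0x24 = 549b16ed473b77
  after D5: wrote 6B at 0x06 = 190221ec7bd1
query mem[0x0d]=0xa7, mem[0x13]=0x2e, mem[0x10]=0x02, mem[0x24]=0x54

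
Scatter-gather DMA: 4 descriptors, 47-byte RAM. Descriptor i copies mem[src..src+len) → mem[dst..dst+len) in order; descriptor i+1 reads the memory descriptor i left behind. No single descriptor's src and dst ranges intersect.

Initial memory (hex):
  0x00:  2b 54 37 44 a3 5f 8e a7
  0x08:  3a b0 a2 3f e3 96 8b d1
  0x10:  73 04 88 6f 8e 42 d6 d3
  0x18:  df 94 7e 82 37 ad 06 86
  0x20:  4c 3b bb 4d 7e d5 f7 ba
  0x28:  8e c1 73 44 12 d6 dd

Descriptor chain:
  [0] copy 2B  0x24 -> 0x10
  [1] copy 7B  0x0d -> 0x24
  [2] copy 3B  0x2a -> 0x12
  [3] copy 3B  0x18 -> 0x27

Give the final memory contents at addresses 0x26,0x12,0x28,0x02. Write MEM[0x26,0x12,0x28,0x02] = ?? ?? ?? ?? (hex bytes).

[0] 0x24->0x10 len=2 : 7e d5
[1] 0x0d->0x24 len=7 : 96 8b d1 7e d5 88 6f
[2] 0x2a->0x12 len=3 : 6f 44 12
[3] 0x18->0x27 len=3 : df 94 7e
query mem[0x26]=0xd1, mem[0x12]=0x6f, mem[0x28]=0x94, mem[0x02]=0x37

MEM[0x26,0x12,0x28,0x02] = d1 6f 94 37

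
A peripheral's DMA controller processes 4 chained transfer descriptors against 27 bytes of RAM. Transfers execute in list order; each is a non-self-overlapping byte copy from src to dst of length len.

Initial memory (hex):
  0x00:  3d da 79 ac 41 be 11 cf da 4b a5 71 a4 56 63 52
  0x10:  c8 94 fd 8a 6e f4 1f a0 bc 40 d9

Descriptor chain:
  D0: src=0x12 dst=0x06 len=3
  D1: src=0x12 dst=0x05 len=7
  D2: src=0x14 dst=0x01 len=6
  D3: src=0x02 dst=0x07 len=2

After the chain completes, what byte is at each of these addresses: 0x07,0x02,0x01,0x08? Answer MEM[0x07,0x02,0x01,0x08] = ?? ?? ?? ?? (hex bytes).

MEM[0x07,0x02,0x01,0x08] = f4 f4 6e 1f

#0 dst[0x06+3] := {0xfd,0x8a,0x6e}
#1 dst[0x05+7] := {0xfd,0x8a,0x6e,0xf4,0x1f,0xa0,0xbc}
#2 dst[0x01+6] := {0x6e,0xf4,0x1f,0xa0,0xbc,0x40}
#3 dst[0x07+2] := {0xf4,0x1f}
query mem[0x07]=0xf4, mem[0x02]=0xf4, mem[0x01]=0x6e, mem[0x08]=0x1f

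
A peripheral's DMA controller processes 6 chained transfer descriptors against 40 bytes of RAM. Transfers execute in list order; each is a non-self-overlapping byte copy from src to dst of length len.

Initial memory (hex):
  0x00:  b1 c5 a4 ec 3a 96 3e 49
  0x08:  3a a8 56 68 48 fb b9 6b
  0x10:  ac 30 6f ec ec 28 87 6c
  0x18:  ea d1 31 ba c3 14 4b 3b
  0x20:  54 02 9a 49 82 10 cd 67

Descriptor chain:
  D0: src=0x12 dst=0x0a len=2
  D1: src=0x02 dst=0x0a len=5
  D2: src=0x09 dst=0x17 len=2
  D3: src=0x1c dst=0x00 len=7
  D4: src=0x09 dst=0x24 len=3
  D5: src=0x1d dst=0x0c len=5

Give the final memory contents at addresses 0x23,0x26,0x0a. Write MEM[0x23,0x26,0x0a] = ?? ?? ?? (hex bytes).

MEM[0x23,0x26,0x0a] = 49 ec a4

#0 dst[0x0a+2] := {0x6f,0xec}
#1 dst[0x0a+5] := {0xa4,0xec,0x3a,0x96,0x3e}
#2 dst[0x17+2] := {0xa8,0xa4}
#3 dst[0x00+7] := {0xc3,0x14,0x4b,0x3b,0x54,0x02,0x9a}
#4 dst[0x24+3] := {0xa8,0xa4,0xec}
#5 dst[0x0c+5] := {0x14,0x4b,0x3b,0x54,0x02}
query mem[0x23]=0x49, mem[0x26]=0xec, mem[0x0a]=0xa4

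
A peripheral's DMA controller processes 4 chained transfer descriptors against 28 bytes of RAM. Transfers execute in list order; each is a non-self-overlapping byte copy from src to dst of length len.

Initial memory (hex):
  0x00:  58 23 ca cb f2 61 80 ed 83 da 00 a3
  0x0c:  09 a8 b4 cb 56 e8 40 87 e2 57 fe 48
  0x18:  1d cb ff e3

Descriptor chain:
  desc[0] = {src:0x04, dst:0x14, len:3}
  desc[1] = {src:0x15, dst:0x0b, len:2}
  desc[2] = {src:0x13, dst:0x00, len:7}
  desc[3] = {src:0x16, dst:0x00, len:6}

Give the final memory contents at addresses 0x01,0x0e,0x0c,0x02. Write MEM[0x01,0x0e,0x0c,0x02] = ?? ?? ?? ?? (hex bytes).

[0] 0x04->0x14 len=3 : f2 61 80
[1] 0x15->0x0b len=2 : 61 80
[2] 0x13->0x00 len=7 : 87 f2 61 80 48 1d cb
[3] 0x16->0x00 len=6 : 80 48 1d cb ff e3
query mem[0x01]=0x48, mem[0x0e]=0xb4, mem[0x0c]=0x80, mem[0x02]=0x1d

MEM[0x01,0x0e,0x0c,0x02] = 48 b4 80 1d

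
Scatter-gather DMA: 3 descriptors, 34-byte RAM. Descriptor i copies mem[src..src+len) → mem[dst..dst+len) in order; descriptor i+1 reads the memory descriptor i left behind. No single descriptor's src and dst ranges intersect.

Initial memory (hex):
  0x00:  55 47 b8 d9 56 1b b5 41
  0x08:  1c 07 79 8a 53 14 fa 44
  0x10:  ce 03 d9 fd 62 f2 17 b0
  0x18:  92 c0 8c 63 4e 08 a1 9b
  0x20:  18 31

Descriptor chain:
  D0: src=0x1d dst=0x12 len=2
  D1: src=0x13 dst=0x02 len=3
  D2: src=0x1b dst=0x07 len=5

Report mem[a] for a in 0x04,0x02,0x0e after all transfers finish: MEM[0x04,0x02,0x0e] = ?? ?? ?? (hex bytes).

  after D0: wrote 2B at 0x12 = 08a1
  after D1: wrote 3B at 0x02 = a162f2
  after D2: wrote 5B at 0x07 = 634e08a19b
query mem[0x04]=0xf2, mem[0x02]=0xa1, mem[0x0e]=0xfa

MEM[0x04,0x02,0x0e] = f2 a1 fa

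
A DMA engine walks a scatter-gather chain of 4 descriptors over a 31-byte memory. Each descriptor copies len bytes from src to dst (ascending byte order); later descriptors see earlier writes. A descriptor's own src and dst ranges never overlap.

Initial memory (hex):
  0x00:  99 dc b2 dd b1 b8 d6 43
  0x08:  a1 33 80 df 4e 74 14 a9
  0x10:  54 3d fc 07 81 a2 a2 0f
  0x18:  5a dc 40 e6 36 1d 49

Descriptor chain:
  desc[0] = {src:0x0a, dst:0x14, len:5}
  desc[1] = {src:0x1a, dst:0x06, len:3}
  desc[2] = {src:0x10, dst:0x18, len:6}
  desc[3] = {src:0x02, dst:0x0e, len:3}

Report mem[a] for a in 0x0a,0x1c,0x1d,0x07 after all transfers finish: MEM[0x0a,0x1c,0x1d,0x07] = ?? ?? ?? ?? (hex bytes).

D0: mem[0x14..0x18] <- [80 df 4e 74 14]
D1: mem[0x06..0x08] <- [40 e6 36]
D2: mem[0x18..0x1d] <- [54 3d fc 07 80 df]
D3: mem[0x0e..0x10] <- [b2 dd b1]
query mem[0x0a]=0x80, mem[0x1c]=0x80, mem[0x1d]=0xdf, mem[0x07]=0xe6

MEM[0x0a,0x1c,0x1d,0x07] = 80 80 df e6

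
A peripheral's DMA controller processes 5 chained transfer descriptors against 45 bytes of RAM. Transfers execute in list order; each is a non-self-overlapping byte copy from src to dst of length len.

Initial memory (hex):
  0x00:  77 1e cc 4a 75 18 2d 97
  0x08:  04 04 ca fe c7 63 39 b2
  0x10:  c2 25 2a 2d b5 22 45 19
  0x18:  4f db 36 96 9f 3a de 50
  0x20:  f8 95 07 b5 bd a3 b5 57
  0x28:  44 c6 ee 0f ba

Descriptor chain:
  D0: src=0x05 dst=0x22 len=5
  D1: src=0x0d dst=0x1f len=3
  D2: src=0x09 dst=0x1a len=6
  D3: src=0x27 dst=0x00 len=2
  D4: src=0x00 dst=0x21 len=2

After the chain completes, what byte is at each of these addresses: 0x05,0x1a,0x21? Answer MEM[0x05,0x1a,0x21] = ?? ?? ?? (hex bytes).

D0: mem[0x22..0x26] <- [18 2d 97 04 04]
D1: mem[0x1f..0x21] <- [63 39 b2]
D2: mem[0x1a..0x1f] <- [04 ca fe c7 63 39]
D3: mem[0x00..0x01] <- [57 44]
D4: mem[0x21..0x22] <- [57 44]
query mem[0x05]=0x18, mem[0x1a]=0x04, mem[0x21]=0x57

MEM[0x05,0x1a,0x21] = 18 04 57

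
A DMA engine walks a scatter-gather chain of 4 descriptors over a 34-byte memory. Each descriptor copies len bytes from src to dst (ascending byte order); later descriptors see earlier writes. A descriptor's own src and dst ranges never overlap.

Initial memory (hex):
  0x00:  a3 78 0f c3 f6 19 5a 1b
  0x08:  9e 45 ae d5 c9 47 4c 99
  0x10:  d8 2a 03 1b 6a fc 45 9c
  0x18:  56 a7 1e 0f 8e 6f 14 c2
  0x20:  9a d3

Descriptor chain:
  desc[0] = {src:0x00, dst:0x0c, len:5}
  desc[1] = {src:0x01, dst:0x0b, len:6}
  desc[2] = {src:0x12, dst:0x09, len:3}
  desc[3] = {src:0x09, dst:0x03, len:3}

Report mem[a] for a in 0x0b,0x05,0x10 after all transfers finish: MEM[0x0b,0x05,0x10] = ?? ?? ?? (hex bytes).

#0 dst[0x0c+5] := {0xa3,0x78,0x0f,0xc3,0xf6}
#1 dst[0x0b+6] := {0x78,0x0f,0xc3,0xf6,0x19,0x5a}
#2 dst[0x09+3] := {0x03,0x1b,0x6a}
#3 dst[0x03+3] := {0x03,0x1b,0x6a}
query mem[0x0b]=0x6a, mem[0x05]=0x6a, mem[0x10]=0x5a

MEM[0x0b,0x05,0x10] = 6a 6a 5a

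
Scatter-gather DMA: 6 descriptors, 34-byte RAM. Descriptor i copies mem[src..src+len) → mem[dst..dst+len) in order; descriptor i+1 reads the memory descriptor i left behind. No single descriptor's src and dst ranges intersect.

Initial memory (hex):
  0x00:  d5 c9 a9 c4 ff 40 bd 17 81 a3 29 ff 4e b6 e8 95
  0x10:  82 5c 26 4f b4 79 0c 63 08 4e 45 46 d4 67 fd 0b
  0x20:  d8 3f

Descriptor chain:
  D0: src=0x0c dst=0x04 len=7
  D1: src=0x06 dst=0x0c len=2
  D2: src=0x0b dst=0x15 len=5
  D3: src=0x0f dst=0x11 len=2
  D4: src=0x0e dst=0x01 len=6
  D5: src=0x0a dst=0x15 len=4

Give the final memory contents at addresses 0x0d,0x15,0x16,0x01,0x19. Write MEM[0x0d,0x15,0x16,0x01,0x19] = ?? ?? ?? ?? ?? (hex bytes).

MEM[0x0d,0x15,0x16,0x01,0x19] = 95 26 ff e8 95

  after D0: wrote 7B at 0x04 = 4eb6e895825c26
  after D1: wrote 2B at 0x0c = e895
  after D2: wrote 5B at 0x15 = ffe895e895
  after D3: wrote 2B at 0x11 = 9582
  after D4: wrote 6B at 0x01 = e8958295824f
  after D5: wrote 4B at 0x15 = 26ffe895
query mem[0x0d]=0x95, mem[0x15]=0x26, mem[0x16]=0xff, mem[0x01]=0xe8, mem[0x19]=0x95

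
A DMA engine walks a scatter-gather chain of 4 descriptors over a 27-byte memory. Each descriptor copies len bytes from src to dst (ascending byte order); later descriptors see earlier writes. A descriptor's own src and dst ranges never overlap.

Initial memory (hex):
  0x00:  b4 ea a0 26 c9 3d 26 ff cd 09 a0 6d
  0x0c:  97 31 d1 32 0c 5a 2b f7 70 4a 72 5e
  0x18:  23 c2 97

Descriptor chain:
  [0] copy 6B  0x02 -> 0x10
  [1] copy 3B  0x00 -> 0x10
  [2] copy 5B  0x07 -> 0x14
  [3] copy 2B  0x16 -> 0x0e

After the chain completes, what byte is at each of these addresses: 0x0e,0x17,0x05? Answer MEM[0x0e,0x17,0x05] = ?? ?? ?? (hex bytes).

[0] 0x02->0x10 len=6 : a0 26 c9 3d 26 ff
[1] 0x00->0x10 len=3 : b4 ea a0
[2] 0x07->0x14 len=5 : ff cd 09 a0 6d
[3] 0x16->0x0e len=2 : 09 a0
query mem[0x0e]=0x09, mem[0x17]=0xa0, mem[0x05]=0x3d

MEM[0x0e,0x17,0x05] = 09 a0 3d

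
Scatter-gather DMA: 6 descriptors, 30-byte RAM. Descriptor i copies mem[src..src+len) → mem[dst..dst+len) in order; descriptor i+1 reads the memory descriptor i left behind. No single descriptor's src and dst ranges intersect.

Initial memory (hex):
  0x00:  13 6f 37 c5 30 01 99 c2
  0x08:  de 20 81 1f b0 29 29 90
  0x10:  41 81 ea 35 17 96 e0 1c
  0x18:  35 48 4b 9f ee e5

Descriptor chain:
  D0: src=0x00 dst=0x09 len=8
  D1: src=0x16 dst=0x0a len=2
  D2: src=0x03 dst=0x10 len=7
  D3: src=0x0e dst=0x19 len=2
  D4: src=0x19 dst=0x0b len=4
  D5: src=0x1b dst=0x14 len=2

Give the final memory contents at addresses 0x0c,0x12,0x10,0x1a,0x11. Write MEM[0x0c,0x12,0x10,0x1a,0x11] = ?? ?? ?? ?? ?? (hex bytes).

  after D0: wrote 8B at 0x09 = 136f37c5300199c2
  after D1: wrote 2B at 0x0a = e01c
  after D2: wrote 7B at 0x10 = c5300199c2de13
  after D3: wrote 2B at 0x19 = 0199
  after D4: wrote 4B at 0x0b = 01999fee
  after D5: wrote 2B at 0x14 = 9fee
query mem[0x0c]=0x99, mem[0x12]=0x01, mem[0x10]=0xc5, mem[0x1a]=0x99, mem[0x11]=0x30

MEM[0x0c,0x12,0x10,0x1a,0x11] = 99 01 c5 99 30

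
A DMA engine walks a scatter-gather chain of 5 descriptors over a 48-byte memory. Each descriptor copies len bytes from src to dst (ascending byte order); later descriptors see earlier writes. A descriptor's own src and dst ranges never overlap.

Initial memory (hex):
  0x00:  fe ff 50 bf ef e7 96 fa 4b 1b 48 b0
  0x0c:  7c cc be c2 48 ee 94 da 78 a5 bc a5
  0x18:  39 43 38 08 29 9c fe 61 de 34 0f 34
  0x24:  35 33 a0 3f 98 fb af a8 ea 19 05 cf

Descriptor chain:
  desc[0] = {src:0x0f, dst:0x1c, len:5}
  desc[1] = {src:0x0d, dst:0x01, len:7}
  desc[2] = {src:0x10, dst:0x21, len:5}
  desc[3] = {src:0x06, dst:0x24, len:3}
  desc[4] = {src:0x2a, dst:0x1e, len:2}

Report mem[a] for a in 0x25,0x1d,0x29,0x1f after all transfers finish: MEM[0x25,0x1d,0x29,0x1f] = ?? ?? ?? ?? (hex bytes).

MEM[0x25,0x1d,0x29,0x1f] = da 48 fb a8

#0 dst[0x1c+5] := {0xc2,0x48,0xee,0x94,0xda}
#1 dst[0x01+7] := {0xcc,0xbe,0xc2,0x48,0xee,0x94,0xda}
#2 dst[0x21+5] := {0x48,0xee,0x94,0xda,0x78}
#3 dst[0x24+3] := {0x94,0xda,0x4b}
#4 dst[0x1e+2] := {0xaf,0xa8}
query mem[0x25]=0xda, mem[0x1d]=0x48, mem[0x29]=0xfb, mem[0x1f]=0xa8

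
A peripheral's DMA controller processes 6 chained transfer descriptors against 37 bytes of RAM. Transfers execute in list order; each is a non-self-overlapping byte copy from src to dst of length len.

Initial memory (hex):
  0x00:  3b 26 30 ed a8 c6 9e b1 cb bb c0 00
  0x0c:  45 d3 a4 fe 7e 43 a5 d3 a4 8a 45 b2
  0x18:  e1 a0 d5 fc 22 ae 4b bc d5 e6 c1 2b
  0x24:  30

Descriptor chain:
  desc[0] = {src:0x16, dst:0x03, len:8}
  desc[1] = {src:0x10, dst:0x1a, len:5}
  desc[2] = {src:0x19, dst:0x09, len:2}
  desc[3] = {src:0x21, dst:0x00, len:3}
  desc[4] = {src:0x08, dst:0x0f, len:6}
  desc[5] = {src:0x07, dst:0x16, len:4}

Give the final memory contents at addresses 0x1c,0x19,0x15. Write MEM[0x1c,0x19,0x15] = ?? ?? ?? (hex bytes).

  after D0: wrote 8B at 0x03 = 45b2e1a0d5fc22ae
  after D1: wrote 5B at 0x1a = 7e43a5d3a4
  after D2: wrote 2B at 0x09 = a07e
  after D3: wrote 3B at 0x00 = e6c12b
  after D4: wrote 6B at 0x0f = fca07e0045d3
  after D5: wrote 4B at 0x16 = d5fca07e
query mem[0x1c]=0xa5, mem[0x19]=0x7e, mem[0x15]=0x8a

MEM[0x1c,0x19,0x15] = a5 7e 8a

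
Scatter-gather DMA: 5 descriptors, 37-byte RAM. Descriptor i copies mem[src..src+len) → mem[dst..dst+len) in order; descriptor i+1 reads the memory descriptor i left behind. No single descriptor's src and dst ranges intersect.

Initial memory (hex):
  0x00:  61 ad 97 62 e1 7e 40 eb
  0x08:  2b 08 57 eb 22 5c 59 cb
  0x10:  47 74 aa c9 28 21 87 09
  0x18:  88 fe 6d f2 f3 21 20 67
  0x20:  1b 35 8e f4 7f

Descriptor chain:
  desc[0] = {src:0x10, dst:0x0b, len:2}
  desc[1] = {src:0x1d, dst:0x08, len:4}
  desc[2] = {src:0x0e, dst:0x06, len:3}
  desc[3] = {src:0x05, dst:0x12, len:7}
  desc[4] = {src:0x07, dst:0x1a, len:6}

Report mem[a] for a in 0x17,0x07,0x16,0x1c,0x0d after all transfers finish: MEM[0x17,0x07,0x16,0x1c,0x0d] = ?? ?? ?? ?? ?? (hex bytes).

MEM[0x17,0x07,0x16,0x1c,0x0d] = 67 cb 20 20 5c

D0: mem[0x0b..0x0c] <- [47 74]
D1: mem[0x08..0x0b] <- [21 20 67 1b]
D2: mem[0x06..0x08] <- [59 cb 47]
D3: mem[0x12..0x18] <- [7e 59 cb 47 20 67 1b]
D4: mem[0x1a..0x1f] <- [cb 47 20 67 1b 74]
query mem[0x17]=0x67, mem[0x07]=0xcb, mem[0x16]=0x20, mem[0x1c]=0x20, mem[0x0d]=0x5c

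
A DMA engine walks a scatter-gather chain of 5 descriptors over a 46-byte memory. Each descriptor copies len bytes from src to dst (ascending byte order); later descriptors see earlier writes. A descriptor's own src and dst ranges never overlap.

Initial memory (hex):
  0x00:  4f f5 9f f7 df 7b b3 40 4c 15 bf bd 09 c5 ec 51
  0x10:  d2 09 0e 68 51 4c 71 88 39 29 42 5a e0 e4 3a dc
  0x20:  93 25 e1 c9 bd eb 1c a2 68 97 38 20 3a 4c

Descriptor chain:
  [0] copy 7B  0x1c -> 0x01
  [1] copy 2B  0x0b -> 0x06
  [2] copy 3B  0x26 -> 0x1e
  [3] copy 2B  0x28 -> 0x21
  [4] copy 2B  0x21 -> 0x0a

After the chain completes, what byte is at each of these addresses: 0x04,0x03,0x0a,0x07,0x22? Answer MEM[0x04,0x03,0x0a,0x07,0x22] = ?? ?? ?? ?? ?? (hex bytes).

  after D0: wrote 7B at 0x01 = e0e43adc9325e1
  after D1: wrote 2B at 0x06 = bd09
  after D2: wrote 3B at 0x1e = 1ca268
  after D3: wrote 2B at 0x21 = 6897
  after D4: wrote 2B at 0x0a = 6897
query mem[0x04]=0xdc, mem[0x03]=0x3a, mem[0x0a]=0x68, mem[0x07]=0x09, mem[0x22]=0x97

MEM[0x04,0x03,0x0a,0x07,0x22] = dc 3a 68 09 97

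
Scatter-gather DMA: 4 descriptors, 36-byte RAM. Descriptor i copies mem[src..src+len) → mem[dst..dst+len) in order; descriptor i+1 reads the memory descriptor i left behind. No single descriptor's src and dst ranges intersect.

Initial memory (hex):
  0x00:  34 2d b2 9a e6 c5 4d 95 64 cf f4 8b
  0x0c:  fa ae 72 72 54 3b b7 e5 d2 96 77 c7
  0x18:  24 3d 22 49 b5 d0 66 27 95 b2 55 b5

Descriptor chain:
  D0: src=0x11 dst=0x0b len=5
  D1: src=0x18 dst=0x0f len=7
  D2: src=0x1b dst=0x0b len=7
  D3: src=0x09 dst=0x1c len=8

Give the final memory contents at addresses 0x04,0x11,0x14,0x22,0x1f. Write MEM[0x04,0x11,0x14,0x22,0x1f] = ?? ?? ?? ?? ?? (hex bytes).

[0] 0x11->0x0b len=5 : 3b b7 e5 d2 96
[1] 0x18->0x0f len=7 : 24 3d 22 49 b5 d0 66
[2] 0x1b->0x0b len=7 : 49 b5 d0 66 27 95 b2
[3] 0x09->0x1c len=8 : cf f4 49 b5 d0 66 27 95
query mem[0x04]=0xe6, mem[0x11]=0xb2, mem[0x14]=0xd0, mem[0x22]=0x27, mem[0x1f]=0xb5

MEM[0x04,0x11,0x14,0x22,0x1f] = e6 b2 d0 27 b5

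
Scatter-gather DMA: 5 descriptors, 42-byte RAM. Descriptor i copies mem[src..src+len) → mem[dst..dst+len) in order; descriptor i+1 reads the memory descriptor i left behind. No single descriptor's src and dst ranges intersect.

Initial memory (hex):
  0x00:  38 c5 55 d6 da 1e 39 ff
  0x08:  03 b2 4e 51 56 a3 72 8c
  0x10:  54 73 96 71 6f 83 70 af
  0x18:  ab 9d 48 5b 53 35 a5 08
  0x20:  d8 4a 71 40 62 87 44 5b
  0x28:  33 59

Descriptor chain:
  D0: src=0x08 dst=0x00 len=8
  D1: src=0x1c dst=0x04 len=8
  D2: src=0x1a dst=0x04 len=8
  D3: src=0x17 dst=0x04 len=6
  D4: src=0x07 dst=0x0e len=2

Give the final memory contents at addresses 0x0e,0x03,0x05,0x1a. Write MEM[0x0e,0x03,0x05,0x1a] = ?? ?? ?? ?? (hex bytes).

  after D0: wrote 8B at 0x00 = 03b24e5156a3728c
  after D1: wrote 8B at 0x04 = 5335a508d84a7140
  after D2: wrote 8B at 0x04 = 485b5335a508d84a
  after D3: wrote 6B at 0x04 = afab9d485b53
  after D4: wrote 2B at 0x0e = 485b
query mem[0x0e]=0x48, mem[0x03]=0x51, mem[0x05]=0xab, mem[0x1a]=0x48

MEM[0x0e,0x03,0x05,0x1a] = 48 51 ab 48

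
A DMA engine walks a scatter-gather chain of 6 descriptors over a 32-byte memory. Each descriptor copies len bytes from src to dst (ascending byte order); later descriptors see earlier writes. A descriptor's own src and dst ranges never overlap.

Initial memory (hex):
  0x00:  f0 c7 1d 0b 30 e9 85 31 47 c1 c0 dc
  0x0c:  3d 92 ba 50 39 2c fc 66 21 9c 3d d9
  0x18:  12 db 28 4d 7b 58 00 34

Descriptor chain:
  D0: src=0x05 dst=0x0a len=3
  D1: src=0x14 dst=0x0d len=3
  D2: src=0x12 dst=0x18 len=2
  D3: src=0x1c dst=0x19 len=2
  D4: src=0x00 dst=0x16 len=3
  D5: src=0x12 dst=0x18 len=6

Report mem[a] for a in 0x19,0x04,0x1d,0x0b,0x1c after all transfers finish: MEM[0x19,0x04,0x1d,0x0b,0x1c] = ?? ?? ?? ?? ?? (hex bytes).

MEM[0x19,0x04,0x1d,0x0b,0x1c] = 66 30 c7 85 f0

[0] 0x05->0x0a len=3 : e9 85 31
[1] 0x14->0x0d len=3 : 21 9c 3d
[2] 0x12->0x18 len=2 : fc 66
[3] 0x1c->0x19 len=2 : 7b 58
[4] 0x00->0x16 len=3 : f0 c7 1d
[5] 0x12->0x18 len=6 : fc 66 21 9c f0 c7
query mem[0x19]=0x66, mem[0x04]=0x30, mem[0x1d]=0xc7, mem[0x0b]=0x85, mem[0x1c]=0xf0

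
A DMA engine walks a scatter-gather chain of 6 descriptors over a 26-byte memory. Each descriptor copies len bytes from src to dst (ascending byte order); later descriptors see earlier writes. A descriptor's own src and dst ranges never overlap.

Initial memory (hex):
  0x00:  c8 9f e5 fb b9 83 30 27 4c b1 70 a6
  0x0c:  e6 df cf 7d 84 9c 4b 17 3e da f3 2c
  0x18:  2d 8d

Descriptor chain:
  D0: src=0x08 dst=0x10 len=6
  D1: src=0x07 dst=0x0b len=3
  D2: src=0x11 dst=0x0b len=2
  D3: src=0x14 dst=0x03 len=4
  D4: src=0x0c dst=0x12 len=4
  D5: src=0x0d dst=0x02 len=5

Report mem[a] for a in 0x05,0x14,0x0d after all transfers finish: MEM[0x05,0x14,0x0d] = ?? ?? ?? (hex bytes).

MEM[0x05,0x14,0x0d] = 4c cf b1

D0: mem[0x10..0x15] <- [4c b1 70 a6 e6 df]
D1: mem[0x0b..0x0d] <- [27 4c b1]
D2: mem[0x0b..0x0c] <- [b1 70]
D3: mem[0x03..0x06] <- [e6 df f3 2c]
D4: mem[0x12..0x15] <- [70 b1 cf 7d]
D5: mem[0x02..0x06] <- [b1 cf 7d 4c b1]
query mem[0x05]=0x4c, mem[0x14]=0xcf, mem[0x0d]=0xb1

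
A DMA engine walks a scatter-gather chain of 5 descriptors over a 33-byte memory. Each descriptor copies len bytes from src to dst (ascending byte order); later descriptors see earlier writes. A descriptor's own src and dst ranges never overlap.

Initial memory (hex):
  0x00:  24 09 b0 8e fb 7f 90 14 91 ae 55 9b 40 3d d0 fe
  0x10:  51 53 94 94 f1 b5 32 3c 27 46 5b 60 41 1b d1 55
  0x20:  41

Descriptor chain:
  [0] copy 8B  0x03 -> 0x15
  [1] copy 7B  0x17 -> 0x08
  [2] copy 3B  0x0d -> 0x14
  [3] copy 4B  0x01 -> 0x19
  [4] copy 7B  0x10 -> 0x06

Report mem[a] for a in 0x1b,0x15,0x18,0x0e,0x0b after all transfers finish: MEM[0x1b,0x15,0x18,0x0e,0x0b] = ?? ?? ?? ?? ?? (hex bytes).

  after D0: wrote 8B at 0x15 = 8efb7f901491ae55
  after D1: wrote 7B at 0x08 = 7f901491ae551b
  after D2: wrote 3B at 0x14 = 551bfe
  after D3: wrote 4B at 0x19 = 09b08efb
  after D4: wrote 7B at 0x06 = 51539494551bfe
query mem[0x1b]=0x8e, mem[0x15]=0x1b, mem[0x18]=0x90, mem[0x0e]=0x1b, mem[0x0b]=0x1b

MEM[0x1b,0x15,0x18,0x0e,0x0b] = 8e 1b 90 1b 1b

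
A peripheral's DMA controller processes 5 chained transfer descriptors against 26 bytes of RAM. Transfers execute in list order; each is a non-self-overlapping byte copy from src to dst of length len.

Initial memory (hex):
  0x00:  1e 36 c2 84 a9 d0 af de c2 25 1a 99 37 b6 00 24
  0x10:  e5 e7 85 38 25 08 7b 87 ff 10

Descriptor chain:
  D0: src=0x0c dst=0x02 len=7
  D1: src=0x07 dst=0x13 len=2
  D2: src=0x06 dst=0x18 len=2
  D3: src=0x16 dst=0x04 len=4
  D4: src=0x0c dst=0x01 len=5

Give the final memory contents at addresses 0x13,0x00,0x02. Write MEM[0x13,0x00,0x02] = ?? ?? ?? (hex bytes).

MEM[0x13,0x00,0x02] = e7 1e b6

  after D0: wrote 7B at 0x02 = 37b60024e5e785
  after D1: wrote 2B at 0x13 = e785
  after D2: wrote 2B at 0x18 = e5e7
  after D3: wrote 4B at 0x04 = 7b87e5e7
  after D4: wrote 5B at 0x01 = 37b60024e5
query mem[0x13]=0xe7, mem[0x00]=0x1e, mem[0x02]=0xb6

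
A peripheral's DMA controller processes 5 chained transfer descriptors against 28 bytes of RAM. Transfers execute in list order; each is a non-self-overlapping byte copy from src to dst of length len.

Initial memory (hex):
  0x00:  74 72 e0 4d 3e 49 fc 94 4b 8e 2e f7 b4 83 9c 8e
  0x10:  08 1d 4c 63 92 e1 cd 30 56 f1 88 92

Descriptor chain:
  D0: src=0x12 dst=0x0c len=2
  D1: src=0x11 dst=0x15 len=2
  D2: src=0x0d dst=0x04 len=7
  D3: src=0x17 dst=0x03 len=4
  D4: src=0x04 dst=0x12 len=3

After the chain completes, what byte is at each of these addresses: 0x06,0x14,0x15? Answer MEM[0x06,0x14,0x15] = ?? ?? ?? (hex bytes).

MEM[0x06,0x14,0x15] = 88 88 1d

#0 dst[0x0c+2] := {0x4c,0x63}
#1 dst[0x15+2] := {0x1d,0x4c}
#2 dst[0x04+7] := {0x63,0x9c,0x8e,0x08,0x1d,0x4c,0x63}
#3 dst[0x03+4] := {0x30,0x56,0xf1,0x88}
#4 dst[0x12+3] := {0x56,0xf1,0x88}
query mem[0x06]=0x88, mem[0x14]=0x88, mem[0x15]=0x1d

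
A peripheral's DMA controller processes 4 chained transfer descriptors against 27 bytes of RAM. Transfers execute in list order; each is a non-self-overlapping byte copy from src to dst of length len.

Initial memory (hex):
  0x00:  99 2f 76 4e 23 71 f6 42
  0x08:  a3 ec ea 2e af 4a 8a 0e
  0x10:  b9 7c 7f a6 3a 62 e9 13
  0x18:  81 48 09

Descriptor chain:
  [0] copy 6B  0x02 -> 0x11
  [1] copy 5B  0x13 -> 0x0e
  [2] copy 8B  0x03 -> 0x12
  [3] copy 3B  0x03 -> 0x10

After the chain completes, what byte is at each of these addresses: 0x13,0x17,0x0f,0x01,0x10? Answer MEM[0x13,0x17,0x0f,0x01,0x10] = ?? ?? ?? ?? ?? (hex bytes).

  after D0: wrote 6B at 0x11 = 764e2371f642
  after D1: wrote 5B at 0x0e = 2371f64213
  after D2: wrote 8B at 0x12 = 4e2371f642a3ecea
  after D3: wrote 3B at 0x10 = 4e2371
query mem[0x13]=0x23, mem[0x17]=0xa3, mem[0x0f]=0x71, mem[0x01]=0x2f, mem[0x10]=0x4e

MEM[0x13,0x17,0x0f,0x01,0x10] = 23 a3 71 2f 4e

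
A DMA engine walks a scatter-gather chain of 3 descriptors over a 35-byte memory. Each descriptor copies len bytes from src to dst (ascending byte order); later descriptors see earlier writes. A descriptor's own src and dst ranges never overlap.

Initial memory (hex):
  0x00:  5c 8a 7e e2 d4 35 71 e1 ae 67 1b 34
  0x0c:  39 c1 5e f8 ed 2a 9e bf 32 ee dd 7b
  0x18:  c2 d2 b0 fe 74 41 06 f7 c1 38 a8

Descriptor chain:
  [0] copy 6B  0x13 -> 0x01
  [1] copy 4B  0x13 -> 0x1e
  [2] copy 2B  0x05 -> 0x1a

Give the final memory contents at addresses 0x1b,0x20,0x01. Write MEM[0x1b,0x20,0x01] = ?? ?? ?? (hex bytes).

MEM[0x1b,0x20,0x01] = c2 ee bf

[0] 0x13->0x01 len=6 : bf 32 ee dd 7b c2
[1] 0x13->0x1e len=4 : bf 32 ee dd
[2] 0x05->0x1a len=2 : 7b c2
query mem[0x1b]=0xc2, mem[0x20]=0xee, mem[0x01]=0xbf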